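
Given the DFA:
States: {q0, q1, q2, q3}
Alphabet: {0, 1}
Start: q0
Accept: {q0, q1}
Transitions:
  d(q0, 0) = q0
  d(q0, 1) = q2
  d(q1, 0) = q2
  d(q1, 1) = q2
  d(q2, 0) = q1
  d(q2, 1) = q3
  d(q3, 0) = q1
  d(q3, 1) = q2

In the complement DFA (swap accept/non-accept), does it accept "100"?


Trace: q0 -> q2 -> q1 -> q2
Final: q2
Original accept: {q0, q1}
Complement: q2 is not in original accept

Yes, complement accepts (original rejects)


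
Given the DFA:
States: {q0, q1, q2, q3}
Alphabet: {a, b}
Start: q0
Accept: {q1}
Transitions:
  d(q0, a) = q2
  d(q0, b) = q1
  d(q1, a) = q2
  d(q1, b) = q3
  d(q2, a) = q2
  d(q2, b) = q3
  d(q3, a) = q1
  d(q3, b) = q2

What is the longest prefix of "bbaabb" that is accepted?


Run the DFA, marking each prefix where the state is accepting:
  "" -> q0 [reject]
  "b" -> q1 [accept]
  "bb" -> q3 [reject]
  "bba" -> q1 [accept]
  "bbaa" -> q2 [reject]
  "bbaab" -> q3 [reject]
  "bbaabb" -> q2 [reject]

"bba"


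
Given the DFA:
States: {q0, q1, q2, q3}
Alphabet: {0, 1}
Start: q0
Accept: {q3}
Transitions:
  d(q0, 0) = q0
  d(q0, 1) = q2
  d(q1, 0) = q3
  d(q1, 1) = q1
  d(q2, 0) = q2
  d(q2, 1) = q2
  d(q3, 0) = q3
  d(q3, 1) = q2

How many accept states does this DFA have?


Accept states listed: {q3}
Counting: q3(1)

1


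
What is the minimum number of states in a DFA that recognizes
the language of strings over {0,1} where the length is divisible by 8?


States track (length) mod 8.
Need 8 states: one per remainder 0..7; accept = remainder 0.

8


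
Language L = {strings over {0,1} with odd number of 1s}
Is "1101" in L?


count('1') = 3; 3 mod 2 = 1

Yes, "1101" is in L


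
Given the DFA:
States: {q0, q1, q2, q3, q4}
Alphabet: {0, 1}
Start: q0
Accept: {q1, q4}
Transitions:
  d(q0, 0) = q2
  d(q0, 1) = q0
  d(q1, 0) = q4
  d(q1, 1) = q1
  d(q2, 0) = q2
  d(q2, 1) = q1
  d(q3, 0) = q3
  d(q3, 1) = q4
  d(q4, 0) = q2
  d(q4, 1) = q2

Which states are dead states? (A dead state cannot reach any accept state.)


Forward reachability from each state:
  q0 -> reaches accept state q1 (live)
  q1 -> reaches accept state q1 (live)
  q2 -> reaches accept state q1 (live)
  q3 -> reaches accept state q1 (live)
  q4 -> reaches accept state q1 (live)

None (all states can reach an accept state)


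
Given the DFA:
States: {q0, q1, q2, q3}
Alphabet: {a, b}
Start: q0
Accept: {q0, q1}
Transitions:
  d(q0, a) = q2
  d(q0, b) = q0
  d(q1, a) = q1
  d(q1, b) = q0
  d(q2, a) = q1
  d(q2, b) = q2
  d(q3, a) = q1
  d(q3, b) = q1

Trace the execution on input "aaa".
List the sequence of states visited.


Input: aaa
d(q0, a) = q2
d(q2, a) = q1
d(q1, a) = q1


q0 -> q2 -> q1 -> q1


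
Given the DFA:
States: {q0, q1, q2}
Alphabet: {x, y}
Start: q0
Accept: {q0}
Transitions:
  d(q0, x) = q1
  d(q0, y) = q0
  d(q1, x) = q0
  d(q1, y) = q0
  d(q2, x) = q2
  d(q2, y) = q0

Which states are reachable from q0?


BFS from q0:
  layer 0: {q0}
  layer 1: {q1}

{q0, q1}


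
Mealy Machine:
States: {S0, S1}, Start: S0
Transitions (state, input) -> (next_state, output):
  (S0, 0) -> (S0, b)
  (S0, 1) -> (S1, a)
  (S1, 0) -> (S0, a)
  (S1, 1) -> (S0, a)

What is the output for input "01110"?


Step-by-step:
  (S0, 0) -> (S0, b)
  (S0, 1) -> (S1, a)
  (S1, 1) -> (S0, a)
  (S0, 1) -> (S1, a)
  (S1, 0) -> (S0, a)

"baaaa"


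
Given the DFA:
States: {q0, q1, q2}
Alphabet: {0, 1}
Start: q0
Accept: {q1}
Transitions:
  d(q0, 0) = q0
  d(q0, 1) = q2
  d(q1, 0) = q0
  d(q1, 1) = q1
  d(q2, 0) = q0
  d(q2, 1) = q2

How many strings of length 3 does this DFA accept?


Enumerating all length-3 strings:
  "000" -> q0 [reject]
  "001" -> q2 [reject]
  "010" -> q0 [reject]
  "011" -> q2 [reject]
  "100" -> q0 [reject]
  "101" -> q2 [reject]
  "110" -> q0 [reject]
  "111" -> q2 [reject]

0 out of 8


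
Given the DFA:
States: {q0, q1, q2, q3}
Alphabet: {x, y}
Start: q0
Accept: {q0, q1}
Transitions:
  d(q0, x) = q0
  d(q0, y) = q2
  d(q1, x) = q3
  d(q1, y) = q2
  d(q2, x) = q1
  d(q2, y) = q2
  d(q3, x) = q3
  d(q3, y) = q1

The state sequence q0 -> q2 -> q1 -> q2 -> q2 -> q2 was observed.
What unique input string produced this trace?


Trace back each transition to find the symbol:
  q0 --[y]--> q2
  q2 --[x]--> q1
  q1 --[y]--> q2
  q2 --[y]--> q2
  q2 --[y]--> q2

"yxyyy"


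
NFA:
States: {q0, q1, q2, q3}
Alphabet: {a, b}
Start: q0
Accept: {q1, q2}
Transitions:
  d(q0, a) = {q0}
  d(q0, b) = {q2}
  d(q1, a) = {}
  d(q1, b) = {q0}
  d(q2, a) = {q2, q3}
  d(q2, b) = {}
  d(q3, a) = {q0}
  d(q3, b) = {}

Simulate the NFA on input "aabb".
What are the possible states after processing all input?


Start: {q0}
  --a--> {q0}
  --a--> {q0}
  --b--> {q2}
  --b--> {}

{} (empty set, no valid transitions)


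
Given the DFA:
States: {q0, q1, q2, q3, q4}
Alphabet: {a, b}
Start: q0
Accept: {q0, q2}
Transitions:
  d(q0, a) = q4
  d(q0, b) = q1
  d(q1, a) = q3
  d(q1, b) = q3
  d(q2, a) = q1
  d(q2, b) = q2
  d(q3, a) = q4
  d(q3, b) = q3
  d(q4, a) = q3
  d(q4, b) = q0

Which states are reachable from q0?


BFS from q0:
  layer 0: {q0}
  layer 1: {q1, q4}
  layer 2: {q3}

{q0, q1, q3, q4}


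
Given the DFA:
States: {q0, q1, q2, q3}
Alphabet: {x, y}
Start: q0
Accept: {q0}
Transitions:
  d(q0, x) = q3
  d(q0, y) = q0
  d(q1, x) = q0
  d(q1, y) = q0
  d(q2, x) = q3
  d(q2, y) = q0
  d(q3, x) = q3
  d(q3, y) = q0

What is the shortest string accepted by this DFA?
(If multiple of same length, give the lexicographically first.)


BFS by string length (lex-first path to each state shown):
  len 0: q0<-""
Found accept state at length 0.

"" (empty string)


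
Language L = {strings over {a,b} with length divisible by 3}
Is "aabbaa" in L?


length = 6; 6 mod 3 = 0

Yes, "aabbaa" is in L


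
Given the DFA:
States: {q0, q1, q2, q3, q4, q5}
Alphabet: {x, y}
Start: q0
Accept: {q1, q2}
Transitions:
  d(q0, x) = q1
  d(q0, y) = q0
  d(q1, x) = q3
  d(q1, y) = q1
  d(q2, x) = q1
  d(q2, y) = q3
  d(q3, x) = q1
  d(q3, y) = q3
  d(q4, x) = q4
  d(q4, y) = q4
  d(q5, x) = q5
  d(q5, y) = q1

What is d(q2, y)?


Looking up transition d(q2, y)

q3


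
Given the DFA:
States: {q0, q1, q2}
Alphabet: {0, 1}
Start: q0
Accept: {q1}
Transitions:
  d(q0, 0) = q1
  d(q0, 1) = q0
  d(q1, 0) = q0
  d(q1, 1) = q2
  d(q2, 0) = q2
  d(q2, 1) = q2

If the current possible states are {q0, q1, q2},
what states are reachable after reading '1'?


Apply transition on '1' from each current state:
  d(q0, 1) = q0
  d(q1, 1) = q2
  d(q2, 1) = q2

{q0, q2}


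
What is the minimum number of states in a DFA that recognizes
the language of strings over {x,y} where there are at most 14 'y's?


States: count = 0, 1, ..., 14 (all accepting; 15 states), plus a dead state for count > 14.
Total: 15 + 1 = 16.

16


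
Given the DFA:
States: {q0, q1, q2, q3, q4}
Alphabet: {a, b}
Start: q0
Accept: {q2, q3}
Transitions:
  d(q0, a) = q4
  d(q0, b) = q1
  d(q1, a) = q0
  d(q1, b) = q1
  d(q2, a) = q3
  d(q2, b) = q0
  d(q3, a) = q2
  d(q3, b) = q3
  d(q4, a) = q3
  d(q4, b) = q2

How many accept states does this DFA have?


Accept states listed: {q2, q3}
Counting: q2(1) q3(2)

2


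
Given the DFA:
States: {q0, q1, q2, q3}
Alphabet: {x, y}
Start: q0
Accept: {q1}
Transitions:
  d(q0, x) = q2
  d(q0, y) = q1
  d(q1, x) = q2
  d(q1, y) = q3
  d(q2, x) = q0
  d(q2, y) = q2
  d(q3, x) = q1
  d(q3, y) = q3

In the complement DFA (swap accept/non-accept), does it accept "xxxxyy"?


Trace: q0 -> q2 -> q0 -> q2 -> q0 -> q1 -> q3
Final: q3
Original accept: {q1}
Complement: q3 is not in original accept

Yes, complement accepts (original rejects)


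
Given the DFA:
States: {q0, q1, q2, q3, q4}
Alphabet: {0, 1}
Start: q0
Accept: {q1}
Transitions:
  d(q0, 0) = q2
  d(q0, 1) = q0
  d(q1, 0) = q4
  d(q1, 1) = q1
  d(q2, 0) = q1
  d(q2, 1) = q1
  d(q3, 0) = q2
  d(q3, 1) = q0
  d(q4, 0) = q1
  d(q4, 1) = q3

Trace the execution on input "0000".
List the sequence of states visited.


Input: 0000
d(q0, 0) = q2
d(q2, 0) = q1
d(q1, 0) = q4
d(q4, 0) = q1


q0 -> q2 -> q1 -> q4 -> q1


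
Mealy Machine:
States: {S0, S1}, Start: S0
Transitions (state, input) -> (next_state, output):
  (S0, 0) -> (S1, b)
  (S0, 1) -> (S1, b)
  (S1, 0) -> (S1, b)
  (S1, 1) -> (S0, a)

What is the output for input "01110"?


Step-by-step:
  (S0, 0) -> (S1, b)
  (S1, 1) -> (S0, a)
  (S0, 1) -> (S1, b)
  (S1, 1) -> (S0, a)
  (S0, 0) -> (S1, b)

"babab"


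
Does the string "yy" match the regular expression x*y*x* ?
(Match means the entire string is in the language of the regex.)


|string| = 2; first = 'y'; last = 'y'

Yes, "yy" matches x*y*x*


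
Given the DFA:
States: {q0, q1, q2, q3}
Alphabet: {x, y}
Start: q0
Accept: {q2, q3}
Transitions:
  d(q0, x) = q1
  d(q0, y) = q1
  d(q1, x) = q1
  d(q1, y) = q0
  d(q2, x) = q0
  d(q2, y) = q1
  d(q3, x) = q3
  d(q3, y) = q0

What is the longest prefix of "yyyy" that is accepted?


Run the DFA, marking each prefix where the state is accepting:
  "" -> q0 [reject]
  "y" -> q1 [reject]
  "yy" -> q0 [reject]
  "yyy" -> q1 [reject]
  "yyyy" -> q0 [reject]

No prefix is accepted


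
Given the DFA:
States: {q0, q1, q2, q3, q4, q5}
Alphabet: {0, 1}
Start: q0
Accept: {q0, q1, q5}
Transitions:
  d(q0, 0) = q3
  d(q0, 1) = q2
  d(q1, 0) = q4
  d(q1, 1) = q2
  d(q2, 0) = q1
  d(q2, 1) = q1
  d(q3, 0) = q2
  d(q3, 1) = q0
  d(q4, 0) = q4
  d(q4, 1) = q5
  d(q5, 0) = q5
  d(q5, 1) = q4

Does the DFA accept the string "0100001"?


Trace: q0 -> q3 -> q0 -> q3 -> q2 -> q1 -> q4 -> q5
Final state: q5
Accept states: {q0, q1, q5}

Yes, accepted (final state q5 is an accept state)


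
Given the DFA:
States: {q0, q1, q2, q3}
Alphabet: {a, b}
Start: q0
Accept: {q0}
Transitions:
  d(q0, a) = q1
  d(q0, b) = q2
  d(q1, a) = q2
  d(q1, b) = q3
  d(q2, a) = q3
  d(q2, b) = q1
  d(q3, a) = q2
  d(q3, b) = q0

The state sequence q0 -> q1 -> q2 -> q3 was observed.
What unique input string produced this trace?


Trace back each transition to find the symbol:
  q0 --[a]--> q1
  q1 --[a]--> q2
  q2 --[a]--> q3

"aaa"


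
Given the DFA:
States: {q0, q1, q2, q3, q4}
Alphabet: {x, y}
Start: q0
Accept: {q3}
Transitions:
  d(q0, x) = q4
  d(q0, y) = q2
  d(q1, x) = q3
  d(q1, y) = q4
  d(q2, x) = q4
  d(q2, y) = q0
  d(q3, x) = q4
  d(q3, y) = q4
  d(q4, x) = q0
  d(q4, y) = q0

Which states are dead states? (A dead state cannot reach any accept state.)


Forward reachability from each state:
  q0 -> reaches {q0, q2, q4}, no accept state (dead)
  q1 -> reaches accept state q3 (live)
  q2 -> reaches {q0, q2, q4}, no accept state (dead)
  q3 -> reaches accept state q3 (live)
  q4 -> reaches {q0, q2, q4}, no accept state (dead)

{q0, q2, q4}


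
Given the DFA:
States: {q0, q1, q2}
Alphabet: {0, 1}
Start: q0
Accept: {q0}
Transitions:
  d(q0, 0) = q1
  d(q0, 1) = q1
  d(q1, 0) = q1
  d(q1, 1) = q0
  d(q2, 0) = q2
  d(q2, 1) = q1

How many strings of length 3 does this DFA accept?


Enumerating all length-3 strings:
  "000" -> q1 [reject]
  "001" -> q0 [accept]
  "010" -> q1 [reject]
  "011" -> q1 [reject]
  "100" -> q1 [reject]
  "101" -> q0 [accept]
  "110" -> q1 [reject]
  "111" -> q1 [reject]

2 out of 8


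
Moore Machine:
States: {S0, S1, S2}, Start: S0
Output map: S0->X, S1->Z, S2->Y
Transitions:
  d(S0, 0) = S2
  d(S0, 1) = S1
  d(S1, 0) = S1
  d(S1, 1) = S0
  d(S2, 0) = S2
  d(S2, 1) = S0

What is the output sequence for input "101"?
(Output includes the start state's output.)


Start: S0 (output X)
  --1--> S1 (output Z)
  --0--> S1 (output Z)
  --1--> S0 (output X)

"XZZX"


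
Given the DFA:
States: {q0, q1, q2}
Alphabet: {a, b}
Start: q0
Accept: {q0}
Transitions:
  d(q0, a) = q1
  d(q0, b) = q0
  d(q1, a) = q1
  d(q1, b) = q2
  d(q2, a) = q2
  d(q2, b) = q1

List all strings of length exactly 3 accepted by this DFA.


All strings of length 3: 8 total
Accepted: 1

"bbb"


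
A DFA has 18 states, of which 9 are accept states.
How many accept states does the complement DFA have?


Complement swaps accept and non-accept states.
18 - 9 = 9

9


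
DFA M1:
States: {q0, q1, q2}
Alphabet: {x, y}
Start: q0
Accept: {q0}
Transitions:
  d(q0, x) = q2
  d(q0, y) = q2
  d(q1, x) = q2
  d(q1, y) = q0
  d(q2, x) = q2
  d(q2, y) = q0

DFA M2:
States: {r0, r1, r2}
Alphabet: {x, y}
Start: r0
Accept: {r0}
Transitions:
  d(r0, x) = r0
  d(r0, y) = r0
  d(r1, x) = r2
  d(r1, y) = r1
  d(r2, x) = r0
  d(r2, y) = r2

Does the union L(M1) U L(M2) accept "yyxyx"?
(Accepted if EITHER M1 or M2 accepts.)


M1: final=q2 accepted=False
M2: final=r0 accepted=True

Yes, union accepts


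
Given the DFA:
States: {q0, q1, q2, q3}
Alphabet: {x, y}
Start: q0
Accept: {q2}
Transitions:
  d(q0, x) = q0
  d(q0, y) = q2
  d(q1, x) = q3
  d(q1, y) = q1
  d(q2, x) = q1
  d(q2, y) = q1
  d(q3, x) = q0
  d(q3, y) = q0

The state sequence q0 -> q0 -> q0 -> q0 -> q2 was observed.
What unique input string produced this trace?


Trace back each transition to find the symbol:
  q0 --[x]--> q0
  q0 --[x]--> q0
  q0 --[x]--> q0
  q0 --[y]--> q2

"xxxy"


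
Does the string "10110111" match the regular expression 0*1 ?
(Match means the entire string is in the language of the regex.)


|string| = 8; first = '1'; last = '1'

No, "10110111" does not match 0*1


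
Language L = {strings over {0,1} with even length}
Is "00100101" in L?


length = 8; 8 mod 2 = 0

Yes, "00100101" is in L


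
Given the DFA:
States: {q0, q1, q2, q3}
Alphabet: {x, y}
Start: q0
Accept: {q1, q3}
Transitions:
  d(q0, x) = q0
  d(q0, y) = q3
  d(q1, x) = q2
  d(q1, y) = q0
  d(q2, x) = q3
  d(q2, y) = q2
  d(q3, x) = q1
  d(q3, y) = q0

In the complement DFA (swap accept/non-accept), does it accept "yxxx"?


Trace: q0 -> q3 -> q1 -> q2 -> q3
Final: q3
Original accept: {q1, q3}
Complement: q3 is in original accept

No, complement rejects (original accepts)


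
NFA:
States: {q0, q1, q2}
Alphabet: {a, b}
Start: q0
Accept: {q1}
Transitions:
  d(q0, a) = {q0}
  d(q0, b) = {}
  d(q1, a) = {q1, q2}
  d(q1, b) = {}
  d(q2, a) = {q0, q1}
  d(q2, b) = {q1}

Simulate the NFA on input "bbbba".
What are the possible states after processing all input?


Start: {q0}
  --b--> {}
  --b--> {}
  --b--> {}
  --b--> {}
  --a--> {}

{} (empty set, no valid transitions)


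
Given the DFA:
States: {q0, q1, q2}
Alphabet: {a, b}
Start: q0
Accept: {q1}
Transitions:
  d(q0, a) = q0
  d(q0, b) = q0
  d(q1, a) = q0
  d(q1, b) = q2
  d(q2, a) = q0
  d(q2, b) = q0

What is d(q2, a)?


Looking up transition d(q2, a)

q0


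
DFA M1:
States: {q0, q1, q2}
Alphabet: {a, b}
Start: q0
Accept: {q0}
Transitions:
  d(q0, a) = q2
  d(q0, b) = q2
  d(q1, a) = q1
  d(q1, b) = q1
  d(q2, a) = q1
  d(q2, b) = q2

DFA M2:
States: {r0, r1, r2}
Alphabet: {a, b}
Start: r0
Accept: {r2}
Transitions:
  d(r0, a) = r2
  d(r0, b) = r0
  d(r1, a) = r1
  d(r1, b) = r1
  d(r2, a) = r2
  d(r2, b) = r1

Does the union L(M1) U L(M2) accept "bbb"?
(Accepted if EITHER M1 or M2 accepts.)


M1: final=q2 accepted=False
M2: final=r0 accepted=False

No, union rejects (neither accepts)


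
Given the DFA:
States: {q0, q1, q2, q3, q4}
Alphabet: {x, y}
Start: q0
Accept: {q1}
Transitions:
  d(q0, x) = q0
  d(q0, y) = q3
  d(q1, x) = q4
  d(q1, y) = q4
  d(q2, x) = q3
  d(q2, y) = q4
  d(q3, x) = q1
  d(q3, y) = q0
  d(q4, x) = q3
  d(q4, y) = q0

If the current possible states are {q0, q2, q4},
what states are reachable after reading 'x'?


Apply transition on 'x' from each current state:
  d(q0, x) = q0
  d(q2, x) = q3
  d(q4, x) = q3

{q0, q3}


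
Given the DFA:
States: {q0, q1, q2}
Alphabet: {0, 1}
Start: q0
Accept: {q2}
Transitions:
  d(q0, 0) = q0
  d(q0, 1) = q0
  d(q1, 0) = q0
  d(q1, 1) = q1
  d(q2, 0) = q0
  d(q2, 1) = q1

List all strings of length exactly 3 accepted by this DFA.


All strings of length 3: 8 total
Accepted: 0

None


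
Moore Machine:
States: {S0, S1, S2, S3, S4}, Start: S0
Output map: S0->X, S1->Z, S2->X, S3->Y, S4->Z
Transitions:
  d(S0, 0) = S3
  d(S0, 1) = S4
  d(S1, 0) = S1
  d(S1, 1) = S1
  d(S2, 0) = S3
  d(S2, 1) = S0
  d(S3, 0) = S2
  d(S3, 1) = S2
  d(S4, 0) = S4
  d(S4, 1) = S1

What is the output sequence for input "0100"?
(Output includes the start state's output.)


Start: S0 (output X)
  --0--> S3 (output Y)
  --1--> S2 (output X)
  --0--> S3 (output Y)
  --0--> S2 (output X)

"XYXYX"


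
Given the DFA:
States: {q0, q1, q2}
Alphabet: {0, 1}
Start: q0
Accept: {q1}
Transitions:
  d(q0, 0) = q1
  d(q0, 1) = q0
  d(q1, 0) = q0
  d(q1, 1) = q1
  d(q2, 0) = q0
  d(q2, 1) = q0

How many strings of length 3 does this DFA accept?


Enumerating all length-3 strings:
  "000" -> q1 [accept]
  "001" -> q0 [reject]
  "010" -> q0 [reject]
  "011" -> q1 [accept]
  "100" -> q0 [reject]
  "101" -> q1 [accept]
  "110" -> q1 [accept]
  "111" -> q0 [reject]

4 out of 8


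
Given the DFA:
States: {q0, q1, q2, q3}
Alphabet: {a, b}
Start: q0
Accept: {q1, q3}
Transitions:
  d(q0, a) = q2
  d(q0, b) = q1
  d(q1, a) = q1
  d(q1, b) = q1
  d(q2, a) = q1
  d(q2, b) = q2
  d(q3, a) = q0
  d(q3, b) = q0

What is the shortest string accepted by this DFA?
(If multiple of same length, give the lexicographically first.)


BFS by string length (lex-first path to each state shown):
  len 0: q0<-""
  len 1: q1<-"b", q2<-"a"
Found accept state at length 1.

"b"


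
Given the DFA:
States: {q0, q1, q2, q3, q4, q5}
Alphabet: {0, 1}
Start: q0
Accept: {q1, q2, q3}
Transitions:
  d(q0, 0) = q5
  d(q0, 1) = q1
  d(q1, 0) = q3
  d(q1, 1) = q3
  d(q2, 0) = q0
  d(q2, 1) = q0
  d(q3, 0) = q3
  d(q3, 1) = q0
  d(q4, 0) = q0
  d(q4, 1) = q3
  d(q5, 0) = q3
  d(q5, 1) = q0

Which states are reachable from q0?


BFS from q0:
  layer 0: {q0}
  layer 1: {q1, q5}
  layer 2: {q3}

{q0, q1, q3, q5}


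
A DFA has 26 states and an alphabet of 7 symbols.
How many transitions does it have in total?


Each state has exactly one transition per symbol.
26 * 7 = 182

182


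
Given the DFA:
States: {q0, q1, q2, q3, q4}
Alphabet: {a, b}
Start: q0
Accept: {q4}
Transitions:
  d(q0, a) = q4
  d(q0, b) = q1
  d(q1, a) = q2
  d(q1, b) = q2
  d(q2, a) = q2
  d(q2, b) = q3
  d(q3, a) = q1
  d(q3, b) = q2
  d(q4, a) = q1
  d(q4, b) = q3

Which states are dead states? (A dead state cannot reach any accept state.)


Forward reachability from each state:
  q0 -> reaches accept state q4 (live)
  q1 -> reaches {q1, q2, q3}, no accept state (dead)
  q2 -> reaches {q1, q2, q3}, no accept state (dead)
  q3 -> reaches {q1, q2, q3}, no accept state (dead)
  q4 -> reaches accept state q4 (live)

{q1, q2, q3}


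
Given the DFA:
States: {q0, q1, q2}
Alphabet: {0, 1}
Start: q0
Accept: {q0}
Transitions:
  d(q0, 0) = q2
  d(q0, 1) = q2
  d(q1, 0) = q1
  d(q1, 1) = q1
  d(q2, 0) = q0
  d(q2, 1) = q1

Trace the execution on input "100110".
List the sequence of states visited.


Input: 100110
d(q0, 1) = q2
d(q2, 0) = q0
d(q0, 0) = q2
d(q2, 1) = q1
d(q1, 1) = q1
d(q1, 0) = q1


q0 -> q2 -> q0 -> q2 -> q1 -> q1 -> q1


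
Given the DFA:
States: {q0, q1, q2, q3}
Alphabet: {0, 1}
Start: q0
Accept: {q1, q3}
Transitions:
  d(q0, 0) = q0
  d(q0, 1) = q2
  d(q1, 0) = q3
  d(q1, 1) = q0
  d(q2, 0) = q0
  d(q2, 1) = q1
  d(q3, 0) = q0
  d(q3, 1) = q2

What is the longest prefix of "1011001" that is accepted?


Run the DFA, marking each prefix where the state is accepting:
  "" -> q0 [reject]
  "1" -> q2 [reject]
  "10" -> q0 [reject]
  "101" -> q2 [reject]
  "1011" -> q1 [accept]
  "10110" -> q3 [accept]
  "101100" -> q0 [reject]
  "1011001" -> q2 [reject]

"10110"


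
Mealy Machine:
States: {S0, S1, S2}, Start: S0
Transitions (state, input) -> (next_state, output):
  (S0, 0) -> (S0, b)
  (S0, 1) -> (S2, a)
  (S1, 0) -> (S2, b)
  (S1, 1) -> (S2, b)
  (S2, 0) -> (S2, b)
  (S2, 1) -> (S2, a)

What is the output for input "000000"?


Step-by-step:
  (S0, 0) -> (S0, b)
  (S0, 0) -> (S0, b)
  (S0, 0) -> (S0, b)
  (S0, 0) -> (S0, b)
  (S0, 0) -> (S0, b)
  (S0, 0) -> (S0, b)

"bbbbbb"


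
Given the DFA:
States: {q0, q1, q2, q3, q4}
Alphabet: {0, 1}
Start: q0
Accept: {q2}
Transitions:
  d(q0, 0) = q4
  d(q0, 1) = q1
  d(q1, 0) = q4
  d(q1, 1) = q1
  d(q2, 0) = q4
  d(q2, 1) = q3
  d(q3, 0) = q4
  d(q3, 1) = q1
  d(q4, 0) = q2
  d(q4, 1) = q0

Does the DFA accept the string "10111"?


Trace: q0 -> q1 -> q4 -> q0 -> q1 -> q1
Final state: q1
Accept states: {q2}

No, rejected (final state q1 is not an accept state)


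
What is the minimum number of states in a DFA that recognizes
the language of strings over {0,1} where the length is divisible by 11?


States track (length) mod 11.
Need 11 states: one per remainder 0..10; accept = remainder 0.

11


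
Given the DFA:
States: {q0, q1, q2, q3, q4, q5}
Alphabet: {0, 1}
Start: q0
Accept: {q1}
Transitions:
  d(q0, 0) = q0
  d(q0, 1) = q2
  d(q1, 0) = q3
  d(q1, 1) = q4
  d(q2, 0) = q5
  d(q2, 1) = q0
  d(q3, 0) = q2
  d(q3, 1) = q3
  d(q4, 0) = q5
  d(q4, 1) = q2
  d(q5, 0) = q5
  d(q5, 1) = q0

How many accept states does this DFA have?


Accept states listed: {q1}
Counting: q1(1)

1


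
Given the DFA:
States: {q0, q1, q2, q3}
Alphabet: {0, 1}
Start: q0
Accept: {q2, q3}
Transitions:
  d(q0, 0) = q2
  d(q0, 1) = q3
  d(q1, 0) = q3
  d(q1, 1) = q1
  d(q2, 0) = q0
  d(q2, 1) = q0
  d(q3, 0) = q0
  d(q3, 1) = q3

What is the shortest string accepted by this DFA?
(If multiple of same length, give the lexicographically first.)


BFS by string length (lex-first path to each state shown):
  len 0: q0<-""
  len 1: q2<-"0", q3<-"1"
Found accept state at length 1.

"0"


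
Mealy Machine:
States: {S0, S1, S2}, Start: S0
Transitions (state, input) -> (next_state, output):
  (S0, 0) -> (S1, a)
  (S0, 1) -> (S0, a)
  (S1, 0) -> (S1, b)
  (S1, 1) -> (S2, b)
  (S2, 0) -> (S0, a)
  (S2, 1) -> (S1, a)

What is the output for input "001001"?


Step-by-step:
  (S0, 0) -> (S1, a)
  (S1, 0) -> (S1, b)
  (S1, 1) -> (S2, b)
  (S2, 0) -> (S0, a)
  (S0, 0) -> (S1, a)
  (S1, 1) -> (S2, b)

"abbaab"


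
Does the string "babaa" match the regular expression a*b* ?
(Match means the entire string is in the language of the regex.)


|string| = 5; first = 'b'; last = 'a'

No, "babaa" does not match a*b*


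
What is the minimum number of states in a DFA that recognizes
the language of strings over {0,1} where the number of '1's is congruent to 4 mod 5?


States track (count of '1') mod 5.
Need 5 states: one per remainder 0..4; accept = remainder 4.

5


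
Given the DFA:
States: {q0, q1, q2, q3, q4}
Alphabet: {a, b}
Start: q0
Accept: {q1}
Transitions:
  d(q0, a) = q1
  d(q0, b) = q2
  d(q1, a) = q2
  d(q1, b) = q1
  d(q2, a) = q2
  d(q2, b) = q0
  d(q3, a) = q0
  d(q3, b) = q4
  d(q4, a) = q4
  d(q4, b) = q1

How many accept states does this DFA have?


Accept states listed: {q1}
Counting: q1(1)

1


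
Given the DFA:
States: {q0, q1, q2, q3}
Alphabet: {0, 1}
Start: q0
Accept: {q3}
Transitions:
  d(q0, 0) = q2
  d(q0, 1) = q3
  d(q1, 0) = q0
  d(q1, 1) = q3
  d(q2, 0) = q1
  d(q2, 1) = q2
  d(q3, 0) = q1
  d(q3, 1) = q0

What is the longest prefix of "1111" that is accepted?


Run the DFA, marking each prefix where the state is accepting:
  "" -> q0 [reject]
  "1" -> q3 [accept]
  "11" -> q0 [reject]
  "111" -> q3 [accept]
  "1111" -> q0 [reject]

"111"


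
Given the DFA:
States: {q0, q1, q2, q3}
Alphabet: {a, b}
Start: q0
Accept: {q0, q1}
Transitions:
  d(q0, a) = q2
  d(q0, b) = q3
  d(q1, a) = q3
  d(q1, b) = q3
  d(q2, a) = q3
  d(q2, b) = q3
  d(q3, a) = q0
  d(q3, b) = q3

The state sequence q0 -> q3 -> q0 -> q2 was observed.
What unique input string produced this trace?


Trace back each transition to find the symbol:
  q0 --[b]--> q3
  q3 --[a]--> q0
  q0 --[a]--> q2

"baa"


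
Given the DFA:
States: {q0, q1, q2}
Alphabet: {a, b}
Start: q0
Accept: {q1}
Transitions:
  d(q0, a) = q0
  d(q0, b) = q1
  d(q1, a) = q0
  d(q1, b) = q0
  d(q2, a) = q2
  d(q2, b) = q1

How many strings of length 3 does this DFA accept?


Enumerating all length-3 strings:
  "aaa" -> q0 [reject]
  "aab" -> q1 [accept]
  "aba" -> q0 [reject]
  "abb" -> q0 [reject]
  "baa" -> q0 [reject]
  "bab" -> q1 [accept]
  "bba" -> q0 [reject]
  "bbb" -> q1 [accept]

3 out of 8


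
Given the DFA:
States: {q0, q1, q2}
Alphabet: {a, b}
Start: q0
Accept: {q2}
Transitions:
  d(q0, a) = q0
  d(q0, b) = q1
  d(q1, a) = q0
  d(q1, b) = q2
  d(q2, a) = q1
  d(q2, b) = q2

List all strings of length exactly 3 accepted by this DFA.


All strings of length 3: 8 total
Accepted: 2

"abb", "bbb"


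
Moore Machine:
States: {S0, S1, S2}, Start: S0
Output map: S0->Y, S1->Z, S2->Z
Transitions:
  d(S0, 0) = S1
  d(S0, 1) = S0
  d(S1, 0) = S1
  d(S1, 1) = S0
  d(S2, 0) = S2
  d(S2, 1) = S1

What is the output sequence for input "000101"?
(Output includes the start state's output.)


Start: S0 (output Y)
  --0--> S1 (output Z)
  --0--> S1 (output Z)
  --0--> S1 (output Z)
  --1--> S0 (output Y)
  --0--> S1 (output Z)
  --1--> S0 (output Y)

"YZZZYZY"


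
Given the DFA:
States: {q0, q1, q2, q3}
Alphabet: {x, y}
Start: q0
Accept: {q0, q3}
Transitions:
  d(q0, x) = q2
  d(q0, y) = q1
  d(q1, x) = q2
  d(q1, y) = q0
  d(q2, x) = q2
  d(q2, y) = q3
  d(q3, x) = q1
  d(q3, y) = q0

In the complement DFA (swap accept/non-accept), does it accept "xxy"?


Trace: q0 -> q2 -> q2 -> q3
Final: q3
Original accept: {q0, q3}
Complement: q3 is in original accept

No, complement rejects (original accepts)


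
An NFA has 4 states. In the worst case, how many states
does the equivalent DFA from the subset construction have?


Subset construction: one DFA state per subset of NFA states.
2^4 = 16

16


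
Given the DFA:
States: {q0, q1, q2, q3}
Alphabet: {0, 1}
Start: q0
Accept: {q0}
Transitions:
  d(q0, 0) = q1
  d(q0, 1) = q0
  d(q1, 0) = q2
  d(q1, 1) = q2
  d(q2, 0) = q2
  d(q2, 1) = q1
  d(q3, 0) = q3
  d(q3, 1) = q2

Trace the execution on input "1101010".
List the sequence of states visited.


Input: 1101010
d(q0, 1) = q0
d(q0, 1) = q0
d(q0, 0) = q1
d(q1, 1) = q2
d(q2, 0) = q2
d(q2, 1) = q1
d(q1, 0) = q2


q0 -> q0 -> q0 -> q1 -> q2 -> q2 -> q1 -> q2


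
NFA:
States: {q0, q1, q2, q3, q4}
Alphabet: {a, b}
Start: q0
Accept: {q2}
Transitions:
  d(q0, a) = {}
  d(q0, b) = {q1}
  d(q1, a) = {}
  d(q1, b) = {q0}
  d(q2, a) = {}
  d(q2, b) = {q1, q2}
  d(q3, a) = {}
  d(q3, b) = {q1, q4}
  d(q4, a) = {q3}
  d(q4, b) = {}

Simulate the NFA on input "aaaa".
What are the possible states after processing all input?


Start: {q0}
  --a--> {}
  --a--> {}
  --a--> {}
  --a--> {}

{} (empty set, no valid transitions)


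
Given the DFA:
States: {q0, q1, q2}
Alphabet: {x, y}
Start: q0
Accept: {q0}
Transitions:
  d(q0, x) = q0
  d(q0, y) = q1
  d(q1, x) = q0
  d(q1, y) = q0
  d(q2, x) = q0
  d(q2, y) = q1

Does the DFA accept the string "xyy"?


Trace: q0 -> q0 -> q1 -> q0
Final state: q0
Accept states: {q0}

Yes, accepted (final state q0 is an accept state)


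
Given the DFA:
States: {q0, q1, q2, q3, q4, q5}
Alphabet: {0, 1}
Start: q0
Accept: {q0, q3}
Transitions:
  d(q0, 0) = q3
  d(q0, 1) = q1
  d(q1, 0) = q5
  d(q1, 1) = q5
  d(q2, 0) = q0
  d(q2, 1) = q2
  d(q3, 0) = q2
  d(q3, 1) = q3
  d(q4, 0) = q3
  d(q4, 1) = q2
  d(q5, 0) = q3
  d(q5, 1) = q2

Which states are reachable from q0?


BFS from q0:
  layer 0: {q0}
  layer 1: {q1, q3}
  layer 2: {q2, q5}

{q0, q1, q2, q3, q5}


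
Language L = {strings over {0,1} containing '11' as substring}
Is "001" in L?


'11' does not occur

No, "001" is not in L


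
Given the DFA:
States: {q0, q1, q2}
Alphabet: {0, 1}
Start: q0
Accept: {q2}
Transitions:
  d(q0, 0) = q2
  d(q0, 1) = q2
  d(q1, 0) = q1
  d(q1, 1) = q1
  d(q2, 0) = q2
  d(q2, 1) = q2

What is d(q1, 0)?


Looking up transition d(q1, 0)

q1


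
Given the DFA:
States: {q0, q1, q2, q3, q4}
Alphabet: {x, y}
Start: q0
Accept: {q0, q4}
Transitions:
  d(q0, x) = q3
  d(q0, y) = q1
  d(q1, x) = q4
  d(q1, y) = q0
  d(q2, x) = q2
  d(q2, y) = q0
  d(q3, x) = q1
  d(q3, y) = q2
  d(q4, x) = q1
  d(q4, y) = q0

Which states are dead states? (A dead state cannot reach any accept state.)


Forward reachability from each state:
  q0 -> reaches accept state q0 (live)
  q1 -> reaches accept state q0 (live)
  q2 -> reaches accept state q0 (live)
  q3 -> reaches accept state q0 (live)
  q4 -> reaches accept state q0 (live)

None (all states can reach an accept state)


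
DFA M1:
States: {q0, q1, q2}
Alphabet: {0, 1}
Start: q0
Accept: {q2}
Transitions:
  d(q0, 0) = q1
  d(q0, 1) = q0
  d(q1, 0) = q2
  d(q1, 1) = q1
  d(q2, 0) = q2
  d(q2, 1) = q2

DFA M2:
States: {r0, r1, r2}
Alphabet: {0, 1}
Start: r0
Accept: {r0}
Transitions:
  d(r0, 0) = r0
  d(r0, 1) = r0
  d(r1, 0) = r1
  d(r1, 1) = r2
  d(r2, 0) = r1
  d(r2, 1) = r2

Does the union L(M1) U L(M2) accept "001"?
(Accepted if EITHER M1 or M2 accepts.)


M1: final=q2 accepted=True
M2: final=r0 accepted=True

Yes, union accepts


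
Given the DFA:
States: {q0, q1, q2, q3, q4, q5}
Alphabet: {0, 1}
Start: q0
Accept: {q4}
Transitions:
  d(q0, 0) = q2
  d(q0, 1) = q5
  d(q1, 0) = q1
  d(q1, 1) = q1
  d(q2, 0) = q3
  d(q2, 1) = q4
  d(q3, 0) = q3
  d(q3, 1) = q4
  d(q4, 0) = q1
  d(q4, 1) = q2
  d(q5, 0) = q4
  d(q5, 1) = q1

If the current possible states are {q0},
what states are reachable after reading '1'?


Apply transition on '1' from each current state:
  d(q0, 1) = q5

{q5}


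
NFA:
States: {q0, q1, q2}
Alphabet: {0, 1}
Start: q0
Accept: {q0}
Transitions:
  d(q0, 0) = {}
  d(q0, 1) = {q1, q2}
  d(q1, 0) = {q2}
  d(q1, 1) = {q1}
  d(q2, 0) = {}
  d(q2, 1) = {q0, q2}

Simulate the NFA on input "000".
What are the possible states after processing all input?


Start: {q0}
  --0--> {}
  --0--> {}
  --0--> {}

{} (empty set, no valid transitions)


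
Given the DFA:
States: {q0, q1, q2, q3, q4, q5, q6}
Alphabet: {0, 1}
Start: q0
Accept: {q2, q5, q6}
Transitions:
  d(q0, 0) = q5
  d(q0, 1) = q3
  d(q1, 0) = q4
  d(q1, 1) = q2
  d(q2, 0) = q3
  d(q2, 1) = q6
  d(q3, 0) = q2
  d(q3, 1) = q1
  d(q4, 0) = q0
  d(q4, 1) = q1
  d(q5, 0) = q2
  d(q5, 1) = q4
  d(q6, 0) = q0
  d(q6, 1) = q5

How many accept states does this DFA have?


Accept states listed: {q2, q5, q6}
Counting: q2(1) q5(2) q6(3)

3


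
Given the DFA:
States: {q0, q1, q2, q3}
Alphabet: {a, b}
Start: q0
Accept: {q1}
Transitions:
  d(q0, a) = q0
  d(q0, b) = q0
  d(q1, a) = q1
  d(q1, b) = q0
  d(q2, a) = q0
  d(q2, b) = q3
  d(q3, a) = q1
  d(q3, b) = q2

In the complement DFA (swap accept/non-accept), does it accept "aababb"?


Trace: q0 -> q0 -> q0 -> q0 -> q0 -> q0 -> q0
Final: q0
Original accept: {q1}
Complement: q0 is not in original accept

Yes, complement accepts (original rejects)


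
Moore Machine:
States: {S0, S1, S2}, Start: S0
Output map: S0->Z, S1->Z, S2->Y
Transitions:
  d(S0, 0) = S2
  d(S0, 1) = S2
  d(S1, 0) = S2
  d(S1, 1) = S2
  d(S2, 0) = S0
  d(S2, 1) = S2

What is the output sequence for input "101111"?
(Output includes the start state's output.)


Start: S0 (output Z)
  --1--> S2 (output Y)
  --0--> S0 (output Z)
  --1--> S2 (output Y)
  --1--> S2 (output Y)
  --1--> S2 (output Y)
  --1--> S2 (output Y)

"ZYZYYYY"


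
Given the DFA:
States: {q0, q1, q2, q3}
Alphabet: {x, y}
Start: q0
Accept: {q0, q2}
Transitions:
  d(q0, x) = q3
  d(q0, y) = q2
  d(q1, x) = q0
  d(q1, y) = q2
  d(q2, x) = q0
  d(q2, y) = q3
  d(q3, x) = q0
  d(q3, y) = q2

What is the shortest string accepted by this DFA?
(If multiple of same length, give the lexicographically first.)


BFS by string length (lex-first path to each state shown):
  len 0: q0<-""
Found accept state at length 0.

"" (empty string)


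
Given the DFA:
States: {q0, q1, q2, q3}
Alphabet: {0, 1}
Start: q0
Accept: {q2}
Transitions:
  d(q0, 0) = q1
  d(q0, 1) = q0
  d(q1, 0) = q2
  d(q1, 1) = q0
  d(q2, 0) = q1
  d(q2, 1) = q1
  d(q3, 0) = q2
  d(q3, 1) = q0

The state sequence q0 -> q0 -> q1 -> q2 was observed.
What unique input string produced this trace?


Trace back each transition to find the symbol:
  q0 --[1]--> q0
  q0 --[0]--> q1
  q1 --[0]--> q2

"100"


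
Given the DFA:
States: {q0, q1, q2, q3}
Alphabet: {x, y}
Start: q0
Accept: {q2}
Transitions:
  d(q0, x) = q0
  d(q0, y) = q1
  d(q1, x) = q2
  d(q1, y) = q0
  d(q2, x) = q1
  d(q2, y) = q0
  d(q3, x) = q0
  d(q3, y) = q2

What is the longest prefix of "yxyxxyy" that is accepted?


Run the DFA, marking each prefix where the state is accepting:
  "" -> q0 [reject]
  "y" -> q1 [reject]
  "yx" -> q2 [accept]
  "yxy" -> q0 [reject]
  "yxyx" -> q0 [reject]
  "yxyxx" -> q0 [reject]
  "yxyxxy" -> q1 [reject]
  "yxyxxyy" -> q0 [reject]

"yx"


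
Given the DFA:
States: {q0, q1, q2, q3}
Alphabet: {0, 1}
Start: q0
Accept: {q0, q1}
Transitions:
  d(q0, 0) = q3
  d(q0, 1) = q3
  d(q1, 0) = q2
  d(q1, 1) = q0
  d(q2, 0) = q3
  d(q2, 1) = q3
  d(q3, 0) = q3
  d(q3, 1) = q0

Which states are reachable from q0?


BFS from q0:
  layer 0: {q0}
  layer 1: {q3}

{q0, q3}


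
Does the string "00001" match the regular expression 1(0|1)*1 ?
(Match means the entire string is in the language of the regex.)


|string| = 5; first = '0'; last = '1'

No, "00001" does not match 1(0|1)*1


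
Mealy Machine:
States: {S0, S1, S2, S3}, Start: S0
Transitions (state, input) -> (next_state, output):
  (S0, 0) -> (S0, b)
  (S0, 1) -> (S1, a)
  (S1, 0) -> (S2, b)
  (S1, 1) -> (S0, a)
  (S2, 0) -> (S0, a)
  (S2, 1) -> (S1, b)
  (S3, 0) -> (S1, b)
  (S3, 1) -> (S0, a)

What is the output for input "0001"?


Step-by-step:
  (S0, 0) -> (S0, b)
  (S0, 0) -> (S0, b)
  (S0, 0) -> (S0, b)
  (S0, 1) -> (S1, a)

"bbba"


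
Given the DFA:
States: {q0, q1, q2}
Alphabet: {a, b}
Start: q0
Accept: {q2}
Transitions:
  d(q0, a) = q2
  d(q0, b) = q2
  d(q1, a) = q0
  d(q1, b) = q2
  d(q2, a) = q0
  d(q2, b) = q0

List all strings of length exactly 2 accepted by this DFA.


All strings of length 2: 4 total
Accepted: 0

None


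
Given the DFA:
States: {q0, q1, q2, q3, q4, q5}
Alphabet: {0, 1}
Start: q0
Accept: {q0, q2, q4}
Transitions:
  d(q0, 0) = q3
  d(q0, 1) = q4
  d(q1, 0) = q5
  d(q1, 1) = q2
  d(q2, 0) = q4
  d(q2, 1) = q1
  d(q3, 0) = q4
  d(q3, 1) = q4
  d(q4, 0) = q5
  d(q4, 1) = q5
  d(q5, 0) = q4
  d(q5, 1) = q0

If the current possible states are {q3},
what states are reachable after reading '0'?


Apply transition on '0' from each current state:
  d(q3, 0) = q4

{q4}


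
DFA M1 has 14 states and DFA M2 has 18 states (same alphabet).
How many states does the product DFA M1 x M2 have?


Product construction pairs every M1 state with every M2 state.
14 * 18 = 252

252


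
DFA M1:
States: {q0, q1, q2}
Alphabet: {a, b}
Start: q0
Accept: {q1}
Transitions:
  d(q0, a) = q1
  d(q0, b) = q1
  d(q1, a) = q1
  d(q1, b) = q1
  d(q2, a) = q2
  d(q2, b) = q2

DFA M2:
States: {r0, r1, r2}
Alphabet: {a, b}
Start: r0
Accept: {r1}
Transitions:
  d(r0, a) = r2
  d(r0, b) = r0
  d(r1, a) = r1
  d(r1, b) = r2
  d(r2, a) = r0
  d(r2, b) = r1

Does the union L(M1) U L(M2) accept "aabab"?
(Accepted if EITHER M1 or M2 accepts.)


M1: final=q1 accepted=True
M2: final=r1 accepted=True

Yes, union accepts


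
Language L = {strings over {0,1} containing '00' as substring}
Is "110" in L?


'00' does not occur

No, "110" is not in L


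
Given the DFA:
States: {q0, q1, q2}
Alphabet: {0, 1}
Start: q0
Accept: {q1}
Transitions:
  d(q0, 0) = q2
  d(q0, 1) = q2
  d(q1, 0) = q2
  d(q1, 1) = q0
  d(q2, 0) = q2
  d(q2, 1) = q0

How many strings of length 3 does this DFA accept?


Enumerating all length-3 strings:
  "000" -> q2 [reject]
  "001" -> q0 [reject]
  "010" -> q2 [reject]
  "011" -> q2 [reject]
  "100" -> q2 [reject]
  "101" -> q0 [reject]
  "110" -> q2 [reject]
  "111" -> q2 [reject]

0 out of 8


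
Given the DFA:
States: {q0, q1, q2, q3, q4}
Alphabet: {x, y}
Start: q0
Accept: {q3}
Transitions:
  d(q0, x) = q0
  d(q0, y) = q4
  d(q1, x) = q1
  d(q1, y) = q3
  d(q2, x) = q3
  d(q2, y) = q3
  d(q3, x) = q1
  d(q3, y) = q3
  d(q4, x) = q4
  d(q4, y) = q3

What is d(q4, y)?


Looking up transition d(q4, y)

q3


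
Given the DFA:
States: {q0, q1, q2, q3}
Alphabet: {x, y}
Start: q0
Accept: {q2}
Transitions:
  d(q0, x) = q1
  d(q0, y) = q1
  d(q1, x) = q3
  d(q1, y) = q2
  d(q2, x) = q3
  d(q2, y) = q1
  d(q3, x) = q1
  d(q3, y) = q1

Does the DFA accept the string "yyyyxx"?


Trace: q0 -> q1 -> q2 -> q1 -> q2 -> q3 -> q1
Final state: q1
Accept states: {q2}

No, rejected (final state q1 is not an accept state)


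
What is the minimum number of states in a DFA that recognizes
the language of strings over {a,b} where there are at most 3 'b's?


States: count = 0, 1, ..., 3 (all accepting; 4 states), plus a dead state for count > 3.
Total: 4 + 1 = 5.

5


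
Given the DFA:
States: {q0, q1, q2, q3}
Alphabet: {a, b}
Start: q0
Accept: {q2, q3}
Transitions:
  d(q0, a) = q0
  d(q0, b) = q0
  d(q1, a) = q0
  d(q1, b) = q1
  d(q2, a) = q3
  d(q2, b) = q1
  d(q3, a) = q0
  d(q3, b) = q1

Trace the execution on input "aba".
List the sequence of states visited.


Input: aba
d(q0, a) = q0
d(q0, b) = q0
d(q0, a) = q0


q0 -> q0 -> q0 -> q0


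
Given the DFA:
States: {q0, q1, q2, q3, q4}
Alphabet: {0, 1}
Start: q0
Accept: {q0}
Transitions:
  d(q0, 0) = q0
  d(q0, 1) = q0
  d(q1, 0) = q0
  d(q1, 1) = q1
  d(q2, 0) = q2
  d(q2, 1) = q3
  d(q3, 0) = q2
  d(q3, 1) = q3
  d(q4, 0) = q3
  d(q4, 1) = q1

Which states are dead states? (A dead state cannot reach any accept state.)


Forward reachability from each state:
  q0 -> reaches accept state q0 (live)
  q1 -> reaches accept state q0 (live)
  q2 -> reaches {q2, q3}, no accept state (dead)
  q3 -> reaches {q2, q3}, no accept state (dead)
  q4 -> reaches accept state q0 (live)

{q2, q3}


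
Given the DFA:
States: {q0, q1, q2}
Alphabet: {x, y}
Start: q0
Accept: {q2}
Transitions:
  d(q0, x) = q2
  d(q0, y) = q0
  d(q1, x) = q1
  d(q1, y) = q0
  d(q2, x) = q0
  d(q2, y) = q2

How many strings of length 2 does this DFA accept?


Enumerating all length-2 strings:
  "xx" -> q0 [reject]
  "xy" -> q2 [accept]
  "yx" -> q2 [accept]
  "yy" -> q0 [reject]

2 out of 4


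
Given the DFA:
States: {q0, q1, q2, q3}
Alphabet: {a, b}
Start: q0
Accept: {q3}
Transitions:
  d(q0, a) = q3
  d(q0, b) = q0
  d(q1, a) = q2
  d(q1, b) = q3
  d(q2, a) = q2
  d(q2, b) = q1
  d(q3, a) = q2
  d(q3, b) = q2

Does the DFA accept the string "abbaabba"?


Trace: q0 -> q3 -> q2 -> q1 -> q2 -> q2 -> q1 -> q3 -> q2
Final state: q2
Accept states: {q3}

No, rejected (final state q2 is not an accept state)


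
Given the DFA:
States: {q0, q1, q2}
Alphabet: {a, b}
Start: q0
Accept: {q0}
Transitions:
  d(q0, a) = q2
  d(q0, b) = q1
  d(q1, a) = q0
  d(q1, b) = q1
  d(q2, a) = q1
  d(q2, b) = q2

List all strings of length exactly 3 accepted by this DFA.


All strings of length 3: 8 total
Accepted: 2

"aaa", "bba"


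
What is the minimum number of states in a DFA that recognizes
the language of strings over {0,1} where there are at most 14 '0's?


States: count = 0, 1, ..., 14 (all accepting; 15 states), plus a dead state for count > 14.
Total: 15 + 1 = 16.

16


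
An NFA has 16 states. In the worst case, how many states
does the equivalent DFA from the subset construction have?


Subset construction: one DFA state per subset of NFA states.
2^16 = 65536

65536


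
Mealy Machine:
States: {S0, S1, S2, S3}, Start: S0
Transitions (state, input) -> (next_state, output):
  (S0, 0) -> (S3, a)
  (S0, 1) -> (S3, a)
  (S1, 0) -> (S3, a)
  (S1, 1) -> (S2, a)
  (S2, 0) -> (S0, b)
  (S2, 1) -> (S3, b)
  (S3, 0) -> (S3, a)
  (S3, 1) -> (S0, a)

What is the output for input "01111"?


Step-by-step:
  (S0, 0) -> (S3, a)
  (S3, 1) -> (S0, a)
  (S0, 1) -> (S3, a)
  (S3, 1) -> (S0, a)
  (S0, 1) -> (S3, a)

"aaaaa"


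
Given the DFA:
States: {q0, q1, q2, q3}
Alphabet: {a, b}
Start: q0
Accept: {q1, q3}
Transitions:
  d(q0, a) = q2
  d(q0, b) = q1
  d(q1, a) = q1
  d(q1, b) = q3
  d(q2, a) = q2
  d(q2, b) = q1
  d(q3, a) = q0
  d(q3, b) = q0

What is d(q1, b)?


Looking up transition d(q1, b)

q3


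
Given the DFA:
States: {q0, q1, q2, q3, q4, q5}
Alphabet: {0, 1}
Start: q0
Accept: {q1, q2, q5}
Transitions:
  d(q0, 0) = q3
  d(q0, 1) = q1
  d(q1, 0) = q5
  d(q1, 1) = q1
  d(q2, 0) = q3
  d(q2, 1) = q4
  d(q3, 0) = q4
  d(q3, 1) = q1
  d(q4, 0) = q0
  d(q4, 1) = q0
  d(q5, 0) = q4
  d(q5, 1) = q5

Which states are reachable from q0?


BFS from q0:
  layer 0: {q0}
  layer 1: {q1, q3}
  layer 2: {q4, q5}

{q0, q1, q3, q4, q5}
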